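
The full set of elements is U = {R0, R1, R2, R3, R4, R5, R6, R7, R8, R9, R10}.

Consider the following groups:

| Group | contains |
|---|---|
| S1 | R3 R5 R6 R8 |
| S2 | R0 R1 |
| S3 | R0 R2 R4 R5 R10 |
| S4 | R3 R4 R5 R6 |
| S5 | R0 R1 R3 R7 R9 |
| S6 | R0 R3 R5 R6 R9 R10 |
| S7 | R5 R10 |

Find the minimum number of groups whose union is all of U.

Take {S1, S3, S5}. Their union is {R0, R1, R2, R3, R4, R5, R6, R7, R8, R9, R10}, which is all 11 elements.
Only S3 contains R2, so S3 is forced; the remaining 6 elements need at least 2 more groups (each remaining group adds at most 4) — so at least 3 groups are needed, and 3 is optimal.

3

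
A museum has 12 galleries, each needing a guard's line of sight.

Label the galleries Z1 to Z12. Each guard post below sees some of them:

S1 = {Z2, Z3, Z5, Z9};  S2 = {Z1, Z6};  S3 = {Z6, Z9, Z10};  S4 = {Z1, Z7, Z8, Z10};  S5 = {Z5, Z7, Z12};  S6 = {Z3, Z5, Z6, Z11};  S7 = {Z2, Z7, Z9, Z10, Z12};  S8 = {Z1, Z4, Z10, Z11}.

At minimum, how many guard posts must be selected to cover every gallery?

Take {S4, S6, S7, S8}. Their union is {Z1, Z2, Z3, Z4, Z5, Z6, Z7, Z8, Z9, Z10, Z11, Z12}, which is all 12 galleries.
No 3 of the 8 guard posts cover everything (all 56 combinations miss at least one gallery), so 4 is optimal.

4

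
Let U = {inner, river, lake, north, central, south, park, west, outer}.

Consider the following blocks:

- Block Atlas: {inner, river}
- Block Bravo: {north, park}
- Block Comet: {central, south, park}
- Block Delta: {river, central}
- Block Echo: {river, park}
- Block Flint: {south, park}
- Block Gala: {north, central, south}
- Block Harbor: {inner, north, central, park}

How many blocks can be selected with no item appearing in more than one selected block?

Bravo, Delta are pairwise disjoint (Bravo={north,park}; Delta={river,central}).
Every remaining block overlaps one of these, and no 3 of the listed blocks are pairwise disjoint, so 2 is the maximum.

2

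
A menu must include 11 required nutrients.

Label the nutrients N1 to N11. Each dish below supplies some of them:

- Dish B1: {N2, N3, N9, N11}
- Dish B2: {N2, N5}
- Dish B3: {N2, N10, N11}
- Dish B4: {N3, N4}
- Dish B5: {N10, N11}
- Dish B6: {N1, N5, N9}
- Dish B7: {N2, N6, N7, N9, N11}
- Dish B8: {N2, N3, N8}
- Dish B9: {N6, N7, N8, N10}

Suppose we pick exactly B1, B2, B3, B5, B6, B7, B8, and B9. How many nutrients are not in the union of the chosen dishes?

Union of B1, B2, B3, B5, B6, B7, B8, B9 = {N1, N2, N3, N5, N6, N7, N8, N9, N10, N11}.
Not covered: N4 — 1 nutrient.

1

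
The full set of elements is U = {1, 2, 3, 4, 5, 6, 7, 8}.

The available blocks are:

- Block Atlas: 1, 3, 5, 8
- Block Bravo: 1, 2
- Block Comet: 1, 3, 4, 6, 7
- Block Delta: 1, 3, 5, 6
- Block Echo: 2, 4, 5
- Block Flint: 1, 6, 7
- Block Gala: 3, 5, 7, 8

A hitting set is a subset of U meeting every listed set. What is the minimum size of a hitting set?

2

H = {1, 5} meets every block (each contains at least one member of H), and |H| = 2.
The blocks Echo, Flint are pairwise disjoint, so any hitting set needs a separate element for each — at least 2. Hence 2 is optimal.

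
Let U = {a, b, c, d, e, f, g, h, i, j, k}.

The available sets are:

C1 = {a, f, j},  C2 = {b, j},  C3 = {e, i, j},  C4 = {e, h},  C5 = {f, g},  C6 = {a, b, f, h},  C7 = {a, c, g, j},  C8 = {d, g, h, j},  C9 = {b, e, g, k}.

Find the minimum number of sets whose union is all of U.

5

C1, C3, C7, C8, and C9 cover everything between them: the union {a, b, c, d, e, f, g, h, i, j, k} is all of U.
No 4 of the 9 sets cover everything (all 126 combinations miss at least one element), so 5 is optimal.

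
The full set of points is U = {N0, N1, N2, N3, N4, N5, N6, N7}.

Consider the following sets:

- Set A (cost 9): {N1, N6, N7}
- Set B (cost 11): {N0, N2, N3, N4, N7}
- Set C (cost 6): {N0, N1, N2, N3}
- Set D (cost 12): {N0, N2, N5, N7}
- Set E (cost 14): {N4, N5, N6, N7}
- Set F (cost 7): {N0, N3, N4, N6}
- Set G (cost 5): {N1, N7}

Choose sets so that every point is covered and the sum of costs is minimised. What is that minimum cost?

C, E together cover every point (C ∪ E = {N0, N1, N2, N3, N4, N5, N6, N7}); total cost 6 + 14 = 20.
No covering selection has total cost below 20.

20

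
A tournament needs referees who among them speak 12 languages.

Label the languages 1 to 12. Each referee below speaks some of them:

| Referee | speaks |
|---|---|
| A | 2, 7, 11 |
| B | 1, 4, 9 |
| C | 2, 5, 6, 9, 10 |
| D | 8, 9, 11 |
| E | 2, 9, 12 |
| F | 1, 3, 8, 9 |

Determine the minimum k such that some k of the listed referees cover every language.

A and B and C and E and F together: A ∪ B ∪ C ∪ E ∪ F = {1, 2, 3, 4, 5, 6, 7, 8, 9, 10, 11, 12} — every language is covered.
No 4 of the 6 referees cover everything (all 15 combinations miss at least one language), so 5 is optimal.

5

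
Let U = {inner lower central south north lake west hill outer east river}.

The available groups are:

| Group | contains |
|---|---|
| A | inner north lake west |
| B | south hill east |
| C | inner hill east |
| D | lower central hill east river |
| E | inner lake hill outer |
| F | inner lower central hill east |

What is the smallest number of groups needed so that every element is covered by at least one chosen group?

Take {A, B, D, E}. Their union is {inner, lower, central, south, north, lake, west, hill, outer, east, river}, which is all 11 elements.
No 3 of the 6 groups cover everything (all 20 combinations miss at least one element), so 4 is optimal.

4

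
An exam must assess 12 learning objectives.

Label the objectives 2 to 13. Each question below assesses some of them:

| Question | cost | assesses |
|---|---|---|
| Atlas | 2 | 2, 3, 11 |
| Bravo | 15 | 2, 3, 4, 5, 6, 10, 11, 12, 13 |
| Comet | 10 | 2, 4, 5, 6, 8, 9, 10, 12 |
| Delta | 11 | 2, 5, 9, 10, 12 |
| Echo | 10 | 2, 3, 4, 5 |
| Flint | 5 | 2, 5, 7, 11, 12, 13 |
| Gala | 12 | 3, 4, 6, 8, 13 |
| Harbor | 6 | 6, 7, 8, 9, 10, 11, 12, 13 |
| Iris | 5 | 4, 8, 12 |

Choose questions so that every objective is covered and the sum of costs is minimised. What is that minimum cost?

16

Echo, Harbor together cover every objective (Echo ∪ Harbor = {2, 3, 4, 5, 6, 7, 8, 9, 10, 11, 12, 13}); total cost 10 + 6 = 16.
The greedy pick Atlas, Harbor, Comet costs 18; no covering selection beats 16.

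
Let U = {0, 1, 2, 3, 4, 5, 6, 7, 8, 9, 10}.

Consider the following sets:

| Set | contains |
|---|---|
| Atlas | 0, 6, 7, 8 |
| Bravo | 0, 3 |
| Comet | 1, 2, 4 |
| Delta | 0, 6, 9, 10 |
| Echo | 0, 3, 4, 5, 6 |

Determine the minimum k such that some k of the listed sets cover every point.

4

Take {Atlas, Comet, Delta, Echo}. Their union is {0, 1, 2, 3, 4, 5, 6, 7, 8, 9, 10}, which is all 11 points.
Only Echo contains 5, so Echo is forced; the remaining 6 points need at least 3 more sets (each remaining set adds at most 2) — so at least 4 sets are needed, and 4 is optimal.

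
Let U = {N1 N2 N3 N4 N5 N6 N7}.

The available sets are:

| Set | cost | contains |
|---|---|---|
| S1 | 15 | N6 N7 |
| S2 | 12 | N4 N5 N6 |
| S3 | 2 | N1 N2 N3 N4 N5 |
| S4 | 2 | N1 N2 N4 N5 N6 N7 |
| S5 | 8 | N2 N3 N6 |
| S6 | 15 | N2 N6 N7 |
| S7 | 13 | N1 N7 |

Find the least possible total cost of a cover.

S3, S4 together cover every item (S3 ∪ S4 = {N1, N2, N3, N4, N5, N6, N7}); total cost 2 + 2 = 4.
No covering selection has total cost below 4.

4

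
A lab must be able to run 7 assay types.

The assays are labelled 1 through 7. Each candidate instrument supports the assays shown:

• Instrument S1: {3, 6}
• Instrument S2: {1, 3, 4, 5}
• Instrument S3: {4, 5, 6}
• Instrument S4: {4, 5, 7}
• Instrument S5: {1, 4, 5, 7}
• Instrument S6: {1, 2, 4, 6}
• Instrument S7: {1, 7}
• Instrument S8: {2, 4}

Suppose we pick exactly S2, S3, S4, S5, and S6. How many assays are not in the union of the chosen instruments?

Union of S2, S3, S4, S5, S6 = {1, 2, 3, 4, 5, 6, 7} — that's every assay, so 0 are uncovered.

0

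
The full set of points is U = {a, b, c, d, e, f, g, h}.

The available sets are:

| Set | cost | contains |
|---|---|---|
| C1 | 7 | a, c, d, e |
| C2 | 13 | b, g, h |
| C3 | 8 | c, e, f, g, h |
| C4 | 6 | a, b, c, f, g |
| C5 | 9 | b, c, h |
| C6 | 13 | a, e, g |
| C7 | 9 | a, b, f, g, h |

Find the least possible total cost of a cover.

C1, C7 together cover every point (C1 ∪ C7 = {a, b, c, d, e, f, g, h}); total cost 7 + 9 = 16.
The greedy pick C4, C1, C3 costs 21; no covering selection beats 16.

16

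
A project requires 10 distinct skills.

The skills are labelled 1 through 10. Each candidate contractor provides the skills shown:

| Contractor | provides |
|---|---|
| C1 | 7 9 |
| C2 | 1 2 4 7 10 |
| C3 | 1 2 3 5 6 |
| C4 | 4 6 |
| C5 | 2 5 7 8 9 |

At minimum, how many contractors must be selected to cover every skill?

Take {C2, C3, C5}. Their union is {1, 2, 3, 4, 5, 6, 7, 8, 9, 10}, which is all 10 skills.
Only C3 contains 3, so C3 is forced; the remaining 5 skills need at least 2 more contractors (each remaining contractor adds at most 3) — so at least 3 contractors are needed, and 3 is optimal.

3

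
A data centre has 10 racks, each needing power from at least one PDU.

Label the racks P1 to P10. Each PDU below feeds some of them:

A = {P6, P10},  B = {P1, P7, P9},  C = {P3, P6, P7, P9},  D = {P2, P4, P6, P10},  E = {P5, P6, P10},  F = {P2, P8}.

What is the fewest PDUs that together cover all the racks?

Take {B, C, D, E, F}. Their union is {P1, P2, P3, P4, P5, P6, P7, P8, P9, P10}, which is all 10 racks.
No 4 of the 6 PDUs cover everything (all 15 combinations miss at least one rack), so 5 is optimal.

5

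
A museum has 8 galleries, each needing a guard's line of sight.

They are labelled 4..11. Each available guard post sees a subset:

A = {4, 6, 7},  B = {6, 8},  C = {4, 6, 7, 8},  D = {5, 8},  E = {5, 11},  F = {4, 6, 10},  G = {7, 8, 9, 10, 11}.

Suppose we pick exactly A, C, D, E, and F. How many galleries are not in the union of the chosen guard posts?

Union of A, C, D, E, F = {4, 5, 6, 7, 8, 10, 11}.
Not covered: 9 — 1 gallery.

1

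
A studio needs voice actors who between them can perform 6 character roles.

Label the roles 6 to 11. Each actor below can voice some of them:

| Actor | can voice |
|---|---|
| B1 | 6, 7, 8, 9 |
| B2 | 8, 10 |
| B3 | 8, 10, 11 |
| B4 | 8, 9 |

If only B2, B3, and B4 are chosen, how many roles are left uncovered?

Union of B2, B3, B4 = {8, 9, 10, 11}.
Not covered: 6, 7 — 2 roles.

2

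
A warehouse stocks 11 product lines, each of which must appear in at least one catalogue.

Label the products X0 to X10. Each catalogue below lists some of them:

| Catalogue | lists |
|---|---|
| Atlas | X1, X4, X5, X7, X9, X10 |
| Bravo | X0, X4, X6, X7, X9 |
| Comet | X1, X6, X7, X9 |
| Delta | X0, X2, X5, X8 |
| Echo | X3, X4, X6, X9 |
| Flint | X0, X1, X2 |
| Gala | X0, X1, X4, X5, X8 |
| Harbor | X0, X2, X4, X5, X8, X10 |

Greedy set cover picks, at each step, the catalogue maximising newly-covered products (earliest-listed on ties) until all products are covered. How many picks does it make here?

3

Greedy: pick Atlas (covers 6 new) → pick Delta (covers 3 new) → pick Echo (covers 2 new). Total picks: 3.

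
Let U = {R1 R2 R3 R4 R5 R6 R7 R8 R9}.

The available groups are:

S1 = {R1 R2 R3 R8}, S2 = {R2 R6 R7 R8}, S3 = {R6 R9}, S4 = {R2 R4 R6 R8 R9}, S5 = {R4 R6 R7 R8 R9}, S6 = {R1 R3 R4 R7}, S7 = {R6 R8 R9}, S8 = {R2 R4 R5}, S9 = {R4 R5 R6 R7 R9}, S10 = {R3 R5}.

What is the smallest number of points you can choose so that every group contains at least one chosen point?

3

The 3 points {R3, R4, R6} hit every group.
No choice of 2 points meets every group, so 3 is the minimum.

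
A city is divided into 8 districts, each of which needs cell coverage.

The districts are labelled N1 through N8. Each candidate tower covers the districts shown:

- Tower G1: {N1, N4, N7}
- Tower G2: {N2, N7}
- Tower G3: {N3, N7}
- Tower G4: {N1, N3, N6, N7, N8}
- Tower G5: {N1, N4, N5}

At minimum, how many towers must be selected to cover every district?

3

Take {G2, G4, G5}. Their union is {N1, N2, N3, N4, N5, N6, N7, N8}, which is all 8 districts.
Only G2 contains N2, so G2 is forced; the remaining 6 districts need at least 2 more towers (each remaining tower adds at most 4) — so at least 3 towers are needed, and 3 is optimal.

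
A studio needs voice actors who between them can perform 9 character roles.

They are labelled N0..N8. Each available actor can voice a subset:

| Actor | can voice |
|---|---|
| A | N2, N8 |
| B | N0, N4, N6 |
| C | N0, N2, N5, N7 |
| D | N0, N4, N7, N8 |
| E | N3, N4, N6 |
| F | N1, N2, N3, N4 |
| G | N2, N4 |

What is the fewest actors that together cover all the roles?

4

Take {B, C, D, F}. Their union is {N0, N1, N2, N3, N4, N5, N6, N7, N8}, which is all 9 roles.
No 3 of the 7 actors cover everything (all 35 combinations miss at least one role), so 4 is optimal.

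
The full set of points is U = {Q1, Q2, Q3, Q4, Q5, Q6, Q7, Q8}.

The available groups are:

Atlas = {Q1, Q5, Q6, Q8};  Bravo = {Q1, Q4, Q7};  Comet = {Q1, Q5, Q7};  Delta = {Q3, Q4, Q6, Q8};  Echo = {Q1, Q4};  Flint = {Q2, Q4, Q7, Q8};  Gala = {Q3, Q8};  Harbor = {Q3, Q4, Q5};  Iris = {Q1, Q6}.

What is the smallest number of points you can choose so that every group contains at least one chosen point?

H = {Q1, Q4, Q8} meets every group (each contains at least one member of H), and |H| = 3.
No choice of 2 points meets every group, so 3 is the minimum.

3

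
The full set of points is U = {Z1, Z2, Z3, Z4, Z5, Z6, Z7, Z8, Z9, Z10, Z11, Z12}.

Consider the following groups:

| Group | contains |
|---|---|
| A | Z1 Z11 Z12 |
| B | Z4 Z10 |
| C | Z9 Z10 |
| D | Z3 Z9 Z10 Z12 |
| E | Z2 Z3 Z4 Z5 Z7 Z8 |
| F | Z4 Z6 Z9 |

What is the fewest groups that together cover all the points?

4

Take {A, D, E, F}. Their union is {Z1, Z2, Z3, Z4, Z5, Z6, Z7, Z8, Z9, Z10, Z11, Z12}, which is all 12 points.
No 3 of the 6 groups cover everything (all 20 combinations miss at least one point), so 4 is optimal.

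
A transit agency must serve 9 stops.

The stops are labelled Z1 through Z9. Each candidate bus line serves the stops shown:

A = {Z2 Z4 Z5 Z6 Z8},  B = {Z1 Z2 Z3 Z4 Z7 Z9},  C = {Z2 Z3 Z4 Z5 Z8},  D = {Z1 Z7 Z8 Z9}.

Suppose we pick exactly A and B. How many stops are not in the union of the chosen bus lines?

0

Union of A, B = {Z1, Z2, Z3, Z4, Z5, Z6, Z7, Z8, Z9} — that's every stop, so 0 are uncovered.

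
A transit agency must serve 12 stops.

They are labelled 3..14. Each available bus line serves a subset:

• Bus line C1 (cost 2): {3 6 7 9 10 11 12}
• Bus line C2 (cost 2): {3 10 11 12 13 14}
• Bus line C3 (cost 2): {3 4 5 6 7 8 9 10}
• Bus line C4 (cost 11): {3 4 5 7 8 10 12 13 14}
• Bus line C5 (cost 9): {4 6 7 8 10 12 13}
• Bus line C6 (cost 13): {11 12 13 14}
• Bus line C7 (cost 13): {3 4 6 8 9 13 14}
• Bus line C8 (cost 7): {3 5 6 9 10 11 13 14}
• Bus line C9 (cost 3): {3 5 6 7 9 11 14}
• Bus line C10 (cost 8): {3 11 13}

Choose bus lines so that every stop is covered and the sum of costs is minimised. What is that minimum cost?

4

C2, C3 together cover every stop (C2 ∪ C3 = {3, 4, 5, 6, 7, 8, 9, 10, 11, 12, 13, 14}); total cost 2 + 2 = 4.
No covering selection has total cost below 4.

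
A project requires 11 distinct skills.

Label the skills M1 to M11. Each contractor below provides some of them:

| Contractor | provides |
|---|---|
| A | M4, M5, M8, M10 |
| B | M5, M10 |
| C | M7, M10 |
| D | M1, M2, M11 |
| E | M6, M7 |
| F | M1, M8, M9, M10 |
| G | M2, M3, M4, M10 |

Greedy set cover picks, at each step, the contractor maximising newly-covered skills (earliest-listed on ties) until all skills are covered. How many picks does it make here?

Greedy: pick A (covers 4 new) → pick D (covers 3 new) → pick E (covers 2 new) → pick F (covers 1 new) → pick G (covers 1 new). Total picks: 5.

5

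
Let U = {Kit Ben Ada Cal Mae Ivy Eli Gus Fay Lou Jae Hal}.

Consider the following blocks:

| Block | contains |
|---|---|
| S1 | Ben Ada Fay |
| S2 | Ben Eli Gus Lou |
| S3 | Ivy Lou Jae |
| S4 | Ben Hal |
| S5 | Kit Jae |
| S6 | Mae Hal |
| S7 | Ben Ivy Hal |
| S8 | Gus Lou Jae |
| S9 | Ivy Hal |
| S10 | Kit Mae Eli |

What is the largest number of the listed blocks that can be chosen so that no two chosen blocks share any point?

4

S1, S8, S9, S10 are pairwise disjoint (S1={Ben,Ada,Fay}; S8={Gus,Lou,Jae}; S9={Ivy,Hal}; S10={Kit,Mae,Eli}).
Every remaining block overlaps one of these, and no 5 of the listed blocks are pairwise disjoint, so 4 is the maximum.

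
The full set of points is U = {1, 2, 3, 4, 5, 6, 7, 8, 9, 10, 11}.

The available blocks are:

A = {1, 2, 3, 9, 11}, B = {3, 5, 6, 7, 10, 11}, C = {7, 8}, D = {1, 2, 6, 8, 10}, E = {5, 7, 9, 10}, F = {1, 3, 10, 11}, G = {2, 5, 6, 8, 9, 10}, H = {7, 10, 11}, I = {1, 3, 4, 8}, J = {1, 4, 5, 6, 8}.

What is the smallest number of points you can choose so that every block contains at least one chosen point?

3

T = {8, 10, 11} meets every block (each contains at least one member of T), and |T| = 3.
No choice of 2 points meets every block, so 3 is the minimum.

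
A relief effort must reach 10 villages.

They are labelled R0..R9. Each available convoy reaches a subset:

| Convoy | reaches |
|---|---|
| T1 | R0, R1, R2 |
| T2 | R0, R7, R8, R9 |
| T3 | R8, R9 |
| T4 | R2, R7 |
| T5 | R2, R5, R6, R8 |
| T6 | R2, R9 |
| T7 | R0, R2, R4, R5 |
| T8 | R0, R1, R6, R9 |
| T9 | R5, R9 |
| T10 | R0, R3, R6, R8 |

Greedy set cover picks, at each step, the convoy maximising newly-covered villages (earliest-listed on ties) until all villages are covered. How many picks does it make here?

Greedy: pick T2 (covers 4 new) → pick T5 (covers 3 new) → pick T1 (covers 1 new) → pick T7 (covers 1 new) → pick T10 (covers 1 new). Total picks: 5.
(The true minimum cover uses only 4 convoys, so greedy is not optimal here.)

5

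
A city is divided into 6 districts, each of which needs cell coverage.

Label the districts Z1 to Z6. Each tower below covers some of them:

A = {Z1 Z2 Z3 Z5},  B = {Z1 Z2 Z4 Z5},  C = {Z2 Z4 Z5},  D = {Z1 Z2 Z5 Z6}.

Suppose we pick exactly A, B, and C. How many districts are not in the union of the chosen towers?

1

Union of A, B, C = {Z1, Z2, Z3, Z4, Z5}.
Not covered: Z6 — 1 district.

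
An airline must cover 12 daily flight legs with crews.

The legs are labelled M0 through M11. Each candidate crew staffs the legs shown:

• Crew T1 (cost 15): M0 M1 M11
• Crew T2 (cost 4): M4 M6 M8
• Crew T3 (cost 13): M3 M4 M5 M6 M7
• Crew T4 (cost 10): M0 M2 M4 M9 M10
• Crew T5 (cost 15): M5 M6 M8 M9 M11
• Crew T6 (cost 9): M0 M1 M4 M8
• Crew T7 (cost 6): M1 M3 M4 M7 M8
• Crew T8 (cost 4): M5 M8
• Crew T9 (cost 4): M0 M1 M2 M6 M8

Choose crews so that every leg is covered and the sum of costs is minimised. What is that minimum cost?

31

T4, T5, T7 together cover every leg (T4 ∪ T5 ∪ T7 = {M0, M1, M2, M3, M4, M5, M6, M7, M8, M9, M10, M11}); total cost 10 + 15 + 6 = 31.
The greedy pick T9, T7, T8, T4, T1 costs 39; no covering selection beats 31.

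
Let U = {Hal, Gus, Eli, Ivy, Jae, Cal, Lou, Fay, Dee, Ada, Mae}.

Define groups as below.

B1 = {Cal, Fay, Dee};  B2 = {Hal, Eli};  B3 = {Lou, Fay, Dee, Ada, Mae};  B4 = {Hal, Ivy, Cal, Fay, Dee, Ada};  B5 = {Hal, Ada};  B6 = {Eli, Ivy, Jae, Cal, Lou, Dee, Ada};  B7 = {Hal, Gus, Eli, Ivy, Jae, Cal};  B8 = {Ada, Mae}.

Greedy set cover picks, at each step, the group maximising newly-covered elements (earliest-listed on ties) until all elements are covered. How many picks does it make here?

3

Greedy: pick B6 (covers 7 new) → pick B3 (covers 2 new) → pick B7 (covers 2 new). Total picks: 3.
(The true minimum cover uses only 2 groups, so greedy is not optimal here.)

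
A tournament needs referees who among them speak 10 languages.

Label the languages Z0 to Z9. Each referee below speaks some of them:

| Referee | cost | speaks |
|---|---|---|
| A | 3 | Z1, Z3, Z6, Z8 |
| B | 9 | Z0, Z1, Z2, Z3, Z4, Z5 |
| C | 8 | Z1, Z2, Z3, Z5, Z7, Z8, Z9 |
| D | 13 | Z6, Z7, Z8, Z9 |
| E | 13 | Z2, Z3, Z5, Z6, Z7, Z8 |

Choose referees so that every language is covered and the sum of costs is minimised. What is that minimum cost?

20

A, B, C together cover every language (A ∪ B ∪ C = {Z0, Z1, Z2, Z3, Z4, Z5, Z6, Z7, Z8, Z9}); total cost 3 + 9 + 8 = 20.
No covering selection has total cost below 20.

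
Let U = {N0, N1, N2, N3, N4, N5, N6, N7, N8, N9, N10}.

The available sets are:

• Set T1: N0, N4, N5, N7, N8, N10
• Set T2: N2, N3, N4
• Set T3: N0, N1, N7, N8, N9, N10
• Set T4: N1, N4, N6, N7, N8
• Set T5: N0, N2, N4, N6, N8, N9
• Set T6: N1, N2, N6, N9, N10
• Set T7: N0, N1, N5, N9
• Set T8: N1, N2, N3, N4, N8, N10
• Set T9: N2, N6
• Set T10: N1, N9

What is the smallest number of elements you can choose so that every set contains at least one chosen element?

Take H = {N2, N8, N9}. Each listed set contains at least one of these, so H is a hitting set of size 3.
The sets T1, T9, T10 are pairwise disjoint, so any hitting set needs a separate element for each — at least 3. Hence 3 is optimal.

3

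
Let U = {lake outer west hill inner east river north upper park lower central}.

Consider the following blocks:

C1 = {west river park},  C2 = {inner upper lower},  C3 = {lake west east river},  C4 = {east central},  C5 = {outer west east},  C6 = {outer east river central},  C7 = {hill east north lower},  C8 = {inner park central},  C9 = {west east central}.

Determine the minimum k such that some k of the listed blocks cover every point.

C2, C3, C6, C7, and C8 cover everything between them: the union {lake, outer, west, hill, inner, east, river, north, upper, park, lower, central} is all of U.
No 4 of the 9 blocks cover everything (all 126 combinations miss at least one point), so 5 is optimal.

5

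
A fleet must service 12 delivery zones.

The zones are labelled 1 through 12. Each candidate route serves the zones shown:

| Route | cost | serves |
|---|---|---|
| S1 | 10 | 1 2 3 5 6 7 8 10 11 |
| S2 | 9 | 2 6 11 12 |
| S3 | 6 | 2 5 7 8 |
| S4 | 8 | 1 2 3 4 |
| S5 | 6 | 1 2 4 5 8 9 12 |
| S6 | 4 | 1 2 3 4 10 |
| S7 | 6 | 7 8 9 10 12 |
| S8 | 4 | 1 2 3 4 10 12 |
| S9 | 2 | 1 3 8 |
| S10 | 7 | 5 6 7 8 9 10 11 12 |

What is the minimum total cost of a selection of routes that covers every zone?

11

S8, S10 together cover every zone (S8 ∪ S10 = {1, 2, 3, 4, 5, 6, 7, 8, 9, 10, 11, 12}); total cost 4 + 7 = 11.
No covering selection has total cost below 11.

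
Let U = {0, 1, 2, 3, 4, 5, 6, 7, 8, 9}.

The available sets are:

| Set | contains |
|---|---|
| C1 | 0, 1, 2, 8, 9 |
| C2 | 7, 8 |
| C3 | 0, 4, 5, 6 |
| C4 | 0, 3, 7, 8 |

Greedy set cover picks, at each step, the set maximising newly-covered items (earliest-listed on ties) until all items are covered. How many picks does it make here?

Greedy: pick C1 (covers 5 new) → pick C3 (covers 3 new) → pick C4 (covers 2 new). Total picks: 3.

3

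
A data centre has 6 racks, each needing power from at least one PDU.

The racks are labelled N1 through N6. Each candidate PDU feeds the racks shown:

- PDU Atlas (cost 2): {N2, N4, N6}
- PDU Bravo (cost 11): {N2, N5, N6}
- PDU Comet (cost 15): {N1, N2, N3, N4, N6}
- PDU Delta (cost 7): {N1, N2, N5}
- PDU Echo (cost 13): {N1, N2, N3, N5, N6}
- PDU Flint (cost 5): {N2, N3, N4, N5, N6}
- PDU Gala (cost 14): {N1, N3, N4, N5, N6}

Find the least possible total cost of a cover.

12

Delta, Flint together cover every rack (Delta ∪ Flint = {N1, N2, N3, N4, N5, N6}); total cost 7 + 5 = 12.
The greedy pick Atlas, Flint, Delta costs 14; no covering selection beats 12.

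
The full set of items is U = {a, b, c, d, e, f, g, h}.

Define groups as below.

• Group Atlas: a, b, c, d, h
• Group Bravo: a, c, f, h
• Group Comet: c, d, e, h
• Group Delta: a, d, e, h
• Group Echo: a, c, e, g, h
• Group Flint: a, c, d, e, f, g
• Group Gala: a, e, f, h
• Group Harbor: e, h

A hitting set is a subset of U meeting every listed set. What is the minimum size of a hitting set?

2

The 2 items {a, h} hit every group.
No single item lies in every group, so at least 2 are needed and 2 is optimal.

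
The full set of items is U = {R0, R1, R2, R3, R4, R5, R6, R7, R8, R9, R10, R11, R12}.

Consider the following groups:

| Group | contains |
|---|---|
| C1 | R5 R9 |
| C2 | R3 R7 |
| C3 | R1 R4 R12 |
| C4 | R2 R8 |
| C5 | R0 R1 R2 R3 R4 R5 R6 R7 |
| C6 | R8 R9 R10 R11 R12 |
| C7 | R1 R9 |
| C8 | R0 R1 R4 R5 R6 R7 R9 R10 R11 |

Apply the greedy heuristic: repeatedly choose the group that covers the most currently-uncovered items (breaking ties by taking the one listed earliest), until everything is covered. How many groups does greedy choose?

Greedy: pick C8 (covers 9 new) → pick C4 (covers 2 new) → pick C2 (covers 1 new) → pick C3 (covers 1 new). Total picks: 4.
(The true minimum cover uses only 2 groups, so greedy is not optimal here.)

4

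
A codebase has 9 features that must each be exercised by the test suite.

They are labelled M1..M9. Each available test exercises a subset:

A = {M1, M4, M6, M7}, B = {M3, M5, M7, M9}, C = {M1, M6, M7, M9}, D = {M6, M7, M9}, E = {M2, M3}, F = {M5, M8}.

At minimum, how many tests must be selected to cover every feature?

4

A and C and E and F together: A ∪ C ∪ E ∪ F = {M1, M2, M3, M4, M5, M6, M7, M8, M9} — every feature is covered.
No 3 of the 6 tests cover everything (all 20 combinations miss at least one feature), so 4 is optimal.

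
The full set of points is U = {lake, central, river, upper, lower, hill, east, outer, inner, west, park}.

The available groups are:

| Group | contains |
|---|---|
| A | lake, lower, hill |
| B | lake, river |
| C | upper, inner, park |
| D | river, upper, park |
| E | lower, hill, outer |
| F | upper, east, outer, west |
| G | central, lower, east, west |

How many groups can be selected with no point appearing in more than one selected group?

3

B, C, G are pairwise disjoint (B={lake,river}; C={upper,inner,park}; G={central,lower,east,west}).
Every remaining group overlaps one of these, and no 4 of the listed groups are pairwise disjoint, so 3 is the maximum.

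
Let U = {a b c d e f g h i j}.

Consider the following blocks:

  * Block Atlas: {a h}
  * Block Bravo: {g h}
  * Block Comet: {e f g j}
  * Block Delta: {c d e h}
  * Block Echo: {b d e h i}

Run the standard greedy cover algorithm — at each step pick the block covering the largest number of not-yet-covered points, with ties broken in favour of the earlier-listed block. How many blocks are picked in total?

4

Greedy: pick Echo (covers 5 new) → pick Comet (covers 3 new) → pick Atlas (covers 1 new) → pick Delta (covers 1 new). Total picks: 4.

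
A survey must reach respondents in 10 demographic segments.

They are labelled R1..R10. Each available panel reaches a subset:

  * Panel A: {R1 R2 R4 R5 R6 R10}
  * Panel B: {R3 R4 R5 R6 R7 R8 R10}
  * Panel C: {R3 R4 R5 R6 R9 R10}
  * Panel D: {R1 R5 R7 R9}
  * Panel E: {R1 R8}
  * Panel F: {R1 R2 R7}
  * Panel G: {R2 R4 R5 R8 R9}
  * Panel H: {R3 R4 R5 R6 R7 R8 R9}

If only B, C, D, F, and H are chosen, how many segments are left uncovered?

0

Union of B, C, D, F, H = {R1, R2, R3, R4, R5, R6, R7, R8, R9, R10} — that's every segment, so 0 are uncovered.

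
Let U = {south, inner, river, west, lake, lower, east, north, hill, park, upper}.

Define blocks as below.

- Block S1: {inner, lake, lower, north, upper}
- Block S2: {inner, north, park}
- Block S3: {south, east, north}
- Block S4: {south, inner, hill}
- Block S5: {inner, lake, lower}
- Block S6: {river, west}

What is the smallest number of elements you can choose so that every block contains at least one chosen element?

Take H = {inner, river, north}. Each listed block contains at least one of these, so H is a hitting set of size 3.
The blocks S3, S5, S6 are pairwise disjoint, so any hitting set needs a separate element for each — at least 3. Hence 3 is optimal.

3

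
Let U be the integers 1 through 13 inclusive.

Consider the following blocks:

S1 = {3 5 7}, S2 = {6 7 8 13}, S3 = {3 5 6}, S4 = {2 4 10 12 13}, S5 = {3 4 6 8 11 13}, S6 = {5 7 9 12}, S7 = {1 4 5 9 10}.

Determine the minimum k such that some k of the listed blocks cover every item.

S1, S4, S5, and S7 cover everything between them: the union {1, 2, 3, 4, 5, 6, 7, 8, 9, 10, 11, 12, 13} is all of U.
No 3 of the 7 blocks cover everything (all 35 combinations miss at least one item), so 4 is optimal.

4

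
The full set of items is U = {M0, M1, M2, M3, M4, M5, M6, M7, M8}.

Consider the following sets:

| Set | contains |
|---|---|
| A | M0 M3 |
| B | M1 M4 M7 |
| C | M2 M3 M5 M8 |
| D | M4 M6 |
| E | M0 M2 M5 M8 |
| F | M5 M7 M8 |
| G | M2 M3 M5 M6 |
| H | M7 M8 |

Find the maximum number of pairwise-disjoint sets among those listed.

A, D, H are pairwise disjoint (A={M0,M3}; D={M4,M6}; H={M7,M8}).
Every remaining set overlaps one of these, and no 4 of the listed sets are pairwise disjoint, so 3 is the maximum.

3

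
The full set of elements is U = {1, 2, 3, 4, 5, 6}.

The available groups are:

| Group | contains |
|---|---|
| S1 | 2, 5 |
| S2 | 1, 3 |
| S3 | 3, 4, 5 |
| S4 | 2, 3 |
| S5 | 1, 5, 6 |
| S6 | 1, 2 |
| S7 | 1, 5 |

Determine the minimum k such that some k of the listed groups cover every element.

Take {S3, S5, S6}. Their union is {1, 2, 3, 4, 5, 6}, which is all 6 elements.
Only S3 contains 4, so S3 is forced; the remaining 3 elements need at least 2 more groups (each remaining group adds at most 2) — so at least 3 groups are needed, and 3 is optimal.

3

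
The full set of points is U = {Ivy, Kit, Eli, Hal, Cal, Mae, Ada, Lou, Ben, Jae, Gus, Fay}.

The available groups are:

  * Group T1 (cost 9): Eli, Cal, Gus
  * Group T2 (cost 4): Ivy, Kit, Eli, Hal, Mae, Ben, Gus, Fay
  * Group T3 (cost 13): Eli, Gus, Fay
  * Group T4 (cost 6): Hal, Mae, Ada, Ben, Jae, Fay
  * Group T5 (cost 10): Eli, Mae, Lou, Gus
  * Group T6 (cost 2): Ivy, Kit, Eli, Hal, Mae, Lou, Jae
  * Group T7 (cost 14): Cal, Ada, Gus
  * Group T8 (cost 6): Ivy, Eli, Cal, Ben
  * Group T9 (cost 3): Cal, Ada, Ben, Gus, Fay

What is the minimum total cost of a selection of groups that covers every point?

5

T6, T9 together cover every point (T6 ∪ T9 = {Ivy, Kit, Eli, Hal, Cal, Mae, Ada, Lou, Ben, Jae, Gus, Fay}); total cost 2 + 3 = 5.
No covering selection has total cost below 5.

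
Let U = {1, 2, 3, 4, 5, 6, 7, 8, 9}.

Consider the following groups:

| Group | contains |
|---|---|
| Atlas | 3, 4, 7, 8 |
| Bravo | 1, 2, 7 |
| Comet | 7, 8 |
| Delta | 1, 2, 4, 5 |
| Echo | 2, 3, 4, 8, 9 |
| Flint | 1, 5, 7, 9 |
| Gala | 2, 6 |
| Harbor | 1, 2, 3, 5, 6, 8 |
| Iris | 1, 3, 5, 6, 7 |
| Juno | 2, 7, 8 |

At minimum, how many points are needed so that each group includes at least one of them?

2

H = {2, 7} meets every group (each contains at least one member of H), and |H| = 2.
The groups Flint, Gala are pairwise disjoint, so any hitting set needs a separate point for each — at least 2. Hence 2 is optimal.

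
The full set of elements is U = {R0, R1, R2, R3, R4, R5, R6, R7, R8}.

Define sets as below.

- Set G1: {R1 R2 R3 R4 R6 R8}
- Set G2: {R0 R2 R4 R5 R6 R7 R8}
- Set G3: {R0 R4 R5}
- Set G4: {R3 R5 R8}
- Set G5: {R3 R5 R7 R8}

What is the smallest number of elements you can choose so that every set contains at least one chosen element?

The 2 elements {R1, R5} hit every set.
No single element lies in every set, so at least 2 are needed and 2 is optimal.

2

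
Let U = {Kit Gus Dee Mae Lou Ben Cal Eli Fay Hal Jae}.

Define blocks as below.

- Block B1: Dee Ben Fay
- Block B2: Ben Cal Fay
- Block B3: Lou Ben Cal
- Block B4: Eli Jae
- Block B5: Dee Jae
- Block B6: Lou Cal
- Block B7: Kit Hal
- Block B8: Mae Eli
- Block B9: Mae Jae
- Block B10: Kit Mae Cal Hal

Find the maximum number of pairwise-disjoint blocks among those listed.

4

B1, B4, B6, B7 are pairwise disjoint (B1={Dee,Ben,Fay}; B4={Eli,Jae}; B6={Lou,Cal}; B7={Kit,Hal}).
Every remaining block overlaps one of these, and no 5 of the listed blocks are pairwise disjoint, so 4 is the maximum.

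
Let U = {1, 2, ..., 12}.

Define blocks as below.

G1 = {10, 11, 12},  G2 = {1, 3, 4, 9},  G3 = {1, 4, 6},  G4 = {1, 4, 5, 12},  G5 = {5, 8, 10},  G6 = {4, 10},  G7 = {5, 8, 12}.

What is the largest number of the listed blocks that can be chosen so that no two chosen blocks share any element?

G2, G7 are pairwise disjoint (G2={1,3,4,9}; G7={5,8,12}).
Every remaining block overlaps one of these, and no 3 of the listed blocks are pairwise disjoint, so 2 is the maximum.

2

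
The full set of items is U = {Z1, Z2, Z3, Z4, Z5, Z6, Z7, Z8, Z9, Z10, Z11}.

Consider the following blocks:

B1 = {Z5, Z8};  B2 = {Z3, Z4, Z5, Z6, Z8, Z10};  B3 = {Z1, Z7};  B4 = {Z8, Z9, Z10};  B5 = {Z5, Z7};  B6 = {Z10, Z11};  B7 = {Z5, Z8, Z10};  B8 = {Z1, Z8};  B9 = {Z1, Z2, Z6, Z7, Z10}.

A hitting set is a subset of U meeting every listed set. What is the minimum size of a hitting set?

3

The 3 items {Z7, Z8, Z10} hit every block.
The blocks B5, B6, B8 are pairwise disjoint, so any hitting set needs a separate item for each — at least 3. Hence 3 is optimal.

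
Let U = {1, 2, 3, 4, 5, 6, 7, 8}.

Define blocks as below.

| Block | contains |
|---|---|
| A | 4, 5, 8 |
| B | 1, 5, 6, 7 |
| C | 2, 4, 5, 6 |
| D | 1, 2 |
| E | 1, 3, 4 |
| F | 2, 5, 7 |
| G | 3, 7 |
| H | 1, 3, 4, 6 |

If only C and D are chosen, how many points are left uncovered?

3

Union of C, D = {1, 2, 4, 5, 6}.
Not covered: 3, 7, 8 — 3 points.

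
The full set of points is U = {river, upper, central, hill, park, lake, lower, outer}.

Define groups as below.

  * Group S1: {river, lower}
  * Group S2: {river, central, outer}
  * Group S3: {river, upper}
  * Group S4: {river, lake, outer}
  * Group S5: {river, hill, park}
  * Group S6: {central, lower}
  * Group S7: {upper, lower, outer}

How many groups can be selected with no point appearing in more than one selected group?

2

S5, S6 are pairwise disjoint (S5={river,hill,park}; S6={central,lower}).
Every remaining group overlaps one of these, and no 3 of the listed groups are pairwise disjoint, so 2 is the maximum.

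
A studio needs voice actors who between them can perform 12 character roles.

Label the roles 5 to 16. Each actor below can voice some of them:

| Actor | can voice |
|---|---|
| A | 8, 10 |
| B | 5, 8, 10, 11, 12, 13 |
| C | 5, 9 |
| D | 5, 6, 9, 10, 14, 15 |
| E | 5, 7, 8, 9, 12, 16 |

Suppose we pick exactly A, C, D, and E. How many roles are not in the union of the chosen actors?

2

Union of A, C, D, E = {5, 6, 7, 8, 9, 10, 12, 14, 15, 16}.
Not covered: 11, 13 — 2 roles.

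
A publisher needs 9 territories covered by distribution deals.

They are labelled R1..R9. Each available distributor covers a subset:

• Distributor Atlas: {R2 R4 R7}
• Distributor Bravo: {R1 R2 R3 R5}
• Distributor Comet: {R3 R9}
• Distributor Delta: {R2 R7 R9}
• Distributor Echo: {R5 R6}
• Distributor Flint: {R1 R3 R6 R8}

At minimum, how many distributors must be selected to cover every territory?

4

Take {Atlas, Comet, Echo, Flint}. Their union is {R1, R2, R3, R4, R5, R6, R7, R8, R9}, which is all 9 territories.
No 3 of the 6 distributors cover everything (all 20 combinations miss at least one territory), so 4 is optimal.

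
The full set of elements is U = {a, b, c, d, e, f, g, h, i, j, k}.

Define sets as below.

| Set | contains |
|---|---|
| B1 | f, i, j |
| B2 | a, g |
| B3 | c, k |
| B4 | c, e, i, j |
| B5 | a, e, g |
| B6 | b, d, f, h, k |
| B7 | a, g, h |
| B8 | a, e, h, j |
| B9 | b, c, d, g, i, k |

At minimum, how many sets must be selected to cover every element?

B4, B6, and B7 cover everything between them: the union {a, b, c, d, e, f, g, h, i, j, k} is all of U.
No 2 of the 9 sets cover everything (all 36 combinations miss at least one element), so 3 is optimal.

3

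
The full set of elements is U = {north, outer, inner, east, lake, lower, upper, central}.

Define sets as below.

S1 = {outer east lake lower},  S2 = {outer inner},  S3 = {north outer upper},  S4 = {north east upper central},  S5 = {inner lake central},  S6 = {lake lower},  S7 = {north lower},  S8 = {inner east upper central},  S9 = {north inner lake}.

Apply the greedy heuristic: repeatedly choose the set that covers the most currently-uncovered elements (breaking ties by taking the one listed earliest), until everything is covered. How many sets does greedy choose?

3

Greedy: pick S1 (covers 4 new) → pick S4 (covers 3 new) → pick S2 (covers 1 new). Total picks: 3.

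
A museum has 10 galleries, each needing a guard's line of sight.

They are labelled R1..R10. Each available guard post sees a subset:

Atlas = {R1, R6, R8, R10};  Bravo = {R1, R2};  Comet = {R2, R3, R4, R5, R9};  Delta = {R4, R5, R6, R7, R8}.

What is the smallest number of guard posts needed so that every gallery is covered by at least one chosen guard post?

3

Atlas and Comet and Delta together: Atlas ∪ Comet ∪ Delta = {R1, R2, R3, R4, R5, R6, R7, R8, R9, R10} — every gallery is covered.
Only Comet contains R3, so Comet is forced; the remaining 5 galleries need at least 2 more guard posts (each remaining guard post adds at most 4) — so at least 3 guard posts are needed, and 3 is optimal.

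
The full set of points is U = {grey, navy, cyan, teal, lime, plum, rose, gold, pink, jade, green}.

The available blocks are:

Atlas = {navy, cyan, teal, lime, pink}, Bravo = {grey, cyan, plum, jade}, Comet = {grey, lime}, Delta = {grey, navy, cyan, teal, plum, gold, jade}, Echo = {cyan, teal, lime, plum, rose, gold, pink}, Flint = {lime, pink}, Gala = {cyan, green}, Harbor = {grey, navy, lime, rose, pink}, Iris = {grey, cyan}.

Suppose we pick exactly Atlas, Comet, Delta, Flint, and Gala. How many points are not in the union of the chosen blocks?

Union of Atlas, Comet, Delta, Flint, Gala = {grey, navy, cyan, teal, lime, plum, gold, pink, jade, green}.
Not covered: rose — 1 point.

1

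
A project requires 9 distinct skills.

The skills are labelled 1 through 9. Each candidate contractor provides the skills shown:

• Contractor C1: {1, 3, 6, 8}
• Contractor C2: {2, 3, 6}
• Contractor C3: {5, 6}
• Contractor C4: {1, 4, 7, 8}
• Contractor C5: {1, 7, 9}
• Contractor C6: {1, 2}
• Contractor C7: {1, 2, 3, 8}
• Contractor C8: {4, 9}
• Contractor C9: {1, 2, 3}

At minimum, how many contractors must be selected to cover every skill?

C3 and C4 and C5 and C9 together: C3 ∪ C4 ∪ C5 ∪ C9 = {1, 2, 3, 4, 5, 6, 7, 8, 9} — every skill is covered.
No 3 of the 9 contractors cover everything (all 84 combinations miss at least one skill), so 4 is optimal.

4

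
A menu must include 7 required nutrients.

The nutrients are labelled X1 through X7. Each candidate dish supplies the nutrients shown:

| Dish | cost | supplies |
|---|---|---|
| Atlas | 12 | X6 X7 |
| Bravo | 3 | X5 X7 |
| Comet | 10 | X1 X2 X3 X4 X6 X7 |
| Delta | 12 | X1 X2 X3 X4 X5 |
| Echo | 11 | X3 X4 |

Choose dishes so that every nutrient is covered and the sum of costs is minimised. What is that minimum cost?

Bravo, Comet together cover every nutrient (Bravo ∪ Comet = {X1, X2, X3, X4, X5, X6, X7}); total cost 3 + 10 = 13.
No covering selection has total cost below 13.

13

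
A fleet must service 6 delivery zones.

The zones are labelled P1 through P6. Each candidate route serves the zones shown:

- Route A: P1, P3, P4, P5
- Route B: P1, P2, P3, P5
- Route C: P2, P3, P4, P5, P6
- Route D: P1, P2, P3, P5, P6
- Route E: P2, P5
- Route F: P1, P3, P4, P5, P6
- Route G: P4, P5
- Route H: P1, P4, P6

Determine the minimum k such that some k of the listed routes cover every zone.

2

B and F together: B ∪ F = {P1, P2, P3, P4, P5, P6} — every zone is covered.
No single route has all 6 zones (the largest, C, has 5), so 2 is optimal.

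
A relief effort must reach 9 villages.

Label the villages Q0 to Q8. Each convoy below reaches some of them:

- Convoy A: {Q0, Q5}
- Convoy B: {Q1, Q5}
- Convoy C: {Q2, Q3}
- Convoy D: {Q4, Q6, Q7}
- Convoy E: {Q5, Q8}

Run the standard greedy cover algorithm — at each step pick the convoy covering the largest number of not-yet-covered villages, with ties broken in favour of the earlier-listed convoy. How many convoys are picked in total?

5

Greedy: pick D (covers 3 new) → pick A (covers 2 new) → pick C (covers 2 new) → pick B (covers 1 new) → pick E (covers 1 new). Total picks: 5.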